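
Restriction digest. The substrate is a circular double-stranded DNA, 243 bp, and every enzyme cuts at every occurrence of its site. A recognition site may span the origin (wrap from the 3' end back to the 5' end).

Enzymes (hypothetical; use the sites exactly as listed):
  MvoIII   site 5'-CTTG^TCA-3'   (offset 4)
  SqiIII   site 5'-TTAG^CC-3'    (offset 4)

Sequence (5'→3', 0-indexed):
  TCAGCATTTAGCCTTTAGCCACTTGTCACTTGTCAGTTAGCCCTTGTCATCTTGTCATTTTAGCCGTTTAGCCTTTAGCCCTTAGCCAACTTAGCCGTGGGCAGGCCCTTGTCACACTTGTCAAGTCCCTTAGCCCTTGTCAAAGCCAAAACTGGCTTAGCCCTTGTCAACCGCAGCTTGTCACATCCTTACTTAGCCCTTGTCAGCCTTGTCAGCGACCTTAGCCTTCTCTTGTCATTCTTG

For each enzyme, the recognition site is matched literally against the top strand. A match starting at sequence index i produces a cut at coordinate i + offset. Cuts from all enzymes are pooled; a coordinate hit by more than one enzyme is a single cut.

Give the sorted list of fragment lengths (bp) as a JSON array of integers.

[6,6,6,6,7,7,7,7,7,8,8,8,9,9,9,9,9,10,11,13,13,14,16,17,21]

Site scan:
  MvoIII CTTGTCA/4: at [21, 28, 42, 50, 107, 116, 135, 162, 176, 198, 207, 230, 239] ⇒ [0, 25, 32, 46, 54, 111, 120, 139, 166, 180, 202, 211, 234]
  SqiIII TTAGCC/4: at [7, 14, 36, 59, 67, 74, 81, 90, 129, 156, 192, 220] ⇒ [11, 18, 40, 63, 71, 78, 85, 94, 133, 160, 196, 224]

Pooled cuts: [0, 11, 18, 25, 32, 40, 46, 54, 63, 71, 78, 85, 94, 111, 120, 133, 139, 160, 166, 180, 196, 202, 211, 224, 234]

Fragments:
  0→11: 11 bp
  11→18: 7 bp
  18→25: 7 bp
  25→32: 7 bp
  32→40: 8 bp
  40→46: 6 bp
  46→54: 8 bp
  54→63: 9 bp
  63→71: 8 bp
  71→78: 7 bp
  78→85: 7 bp
  85→94: 9 bp
  94→111: 17 bp
  111→120: 9 bp
  120→133: 13 bp
  133→139: 6 bp
  139→160: 21 bp
  160→166: 6 bp
  166→180: 14 bp
  180→196: 16 bp
  196→202: 6 bp
  202→211: 9 bp
  211→224: 13 bp
  224→234: 10 bp
  234→0 (wrap): 243-234+0 = 9 bp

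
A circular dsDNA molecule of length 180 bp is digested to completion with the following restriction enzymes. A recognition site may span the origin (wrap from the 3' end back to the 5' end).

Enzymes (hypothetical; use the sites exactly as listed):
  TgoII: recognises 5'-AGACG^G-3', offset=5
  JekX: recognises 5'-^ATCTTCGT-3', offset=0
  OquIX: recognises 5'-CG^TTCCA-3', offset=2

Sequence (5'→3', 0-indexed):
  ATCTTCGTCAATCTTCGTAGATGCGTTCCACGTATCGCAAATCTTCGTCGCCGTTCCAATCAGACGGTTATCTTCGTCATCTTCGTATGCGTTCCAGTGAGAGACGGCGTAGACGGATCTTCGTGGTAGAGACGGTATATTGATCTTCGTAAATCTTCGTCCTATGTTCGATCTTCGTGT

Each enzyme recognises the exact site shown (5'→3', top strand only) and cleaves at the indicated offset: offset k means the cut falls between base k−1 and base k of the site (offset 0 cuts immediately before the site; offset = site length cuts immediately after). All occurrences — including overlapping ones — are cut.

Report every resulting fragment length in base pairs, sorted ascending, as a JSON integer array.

Per-enzyme occurrences:
  TgoII AGACGG/5: at [61, 101, 110, 129] ⇒ [66, 106, 115, 134]
  JekX ATCTTCGT/0: at [0, 10, 40, 69, 78, 116, 142, 152, 170] ⇒ [0, 10, 40, 69, 78, 116, 142, 152, 170]
  OquIX CGTTCCA/2: at [23, 51, 89] ⇒ [25, 53, 91]

All cut coordinates (distinct, sorted): [0, 10, 25, 40, 53, 66, 69, 78, 91, 106, 115, 116, 134, 142, 152, 170]

Fragment lengths:
  0→10: 10 bp
  10→25: 15 bp
  25→40: 15 bp
  40→53: 13 bp
  53→66: 13 bp
  66→69: 3 bp
  69→78: 9 bp
  78→91: 13 bp
  91→106: 15 bp
  106→115: 9 bp
  115→116: 1 bp
  116→134: 18 bp
  134→142: 8 bp
  142→152: 10 bp
  152→170: 18 bp
  170→0 (wrap): 180-170+0 = 10 bp

[1,3,8,9,9,10,10,10,13,13,13,15,15,15,18,18]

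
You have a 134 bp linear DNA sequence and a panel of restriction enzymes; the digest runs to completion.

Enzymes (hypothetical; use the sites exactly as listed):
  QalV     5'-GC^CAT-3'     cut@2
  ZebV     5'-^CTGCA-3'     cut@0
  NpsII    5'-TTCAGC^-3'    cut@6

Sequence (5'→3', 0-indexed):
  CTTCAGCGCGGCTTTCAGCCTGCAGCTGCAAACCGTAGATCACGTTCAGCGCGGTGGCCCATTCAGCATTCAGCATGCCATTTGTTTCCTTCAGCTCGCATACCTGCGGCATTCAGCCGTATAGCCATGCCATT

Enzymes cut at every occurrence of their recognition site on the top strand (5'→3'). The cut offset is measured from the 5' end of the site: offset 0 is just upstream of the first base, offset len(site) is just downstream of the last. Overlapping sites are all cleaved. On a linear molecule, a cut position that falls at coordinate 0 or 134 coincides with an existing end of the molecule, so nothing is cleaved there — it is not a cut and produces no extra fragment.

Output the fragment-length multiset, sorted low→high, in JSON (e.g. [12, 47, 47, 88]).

Scan for sites:
  QalV (GCCAT, off=2): starts [76, 123, 128] → cuts [78, 125, 130]
  ZebV (CTGCA, off=0): starts [19, 25] → cuts [19, 25]
  NpsII (TTCAGC, off=6): starts [1, 13, 44, 61, 68, 89, 111] → cuts [7, 19, 50, 67, 74, 95, 117]

All cut coordinates (distinct, sorted): [7, 19, 25, 50, 67, 74, 78, 95, 117, 125, 130]

Fragments:
  [0,7): 7 bp
  [7,19): 12 bp
  [19,25): 6 bp
  [25,50): 25 bp
  [50,67): 17 bp
  [67,74): 7 bp
  [74,78): 4 bp
  [78,95): 17 bp
  [95,117): 22 bp
  [117,125): 8 bp
  [125,130): 5 bp
  [130,134): 4 bp

[4,4,5,6,7,7,8,12,17,17,22,25]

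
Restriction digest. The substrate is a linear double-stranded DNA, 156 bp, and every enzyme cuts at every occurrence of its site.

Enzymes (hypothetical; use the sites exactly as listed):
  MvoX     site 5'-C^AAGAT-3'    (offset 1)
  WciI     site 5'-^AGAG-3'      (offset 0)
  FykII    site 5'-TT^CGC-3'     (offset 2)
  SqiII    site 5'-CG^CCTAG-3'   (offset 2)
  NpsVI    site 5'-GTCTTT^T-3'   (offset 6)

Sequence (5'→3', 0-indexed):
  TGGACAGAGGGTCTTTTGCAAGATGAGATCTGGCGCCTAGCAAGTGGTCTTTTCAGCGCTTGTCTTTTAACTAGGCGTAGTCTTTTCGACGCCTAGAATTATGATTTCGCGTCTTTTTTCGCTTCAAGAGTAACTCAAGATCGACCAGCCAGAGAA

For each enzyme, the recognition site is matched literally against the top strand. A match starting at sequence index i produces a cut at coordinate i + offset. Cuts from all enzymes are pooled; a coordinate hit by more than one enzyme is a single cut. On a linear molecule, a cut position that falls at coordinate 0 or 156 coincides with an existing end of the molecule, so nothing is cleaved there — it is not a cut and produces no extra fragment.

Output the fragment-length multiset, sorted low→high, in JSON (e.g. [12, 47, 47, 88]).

Site scan:
  MvoX CAAGAT/1: at [18, 135] ⇒ [19, 136]
  WciI AGAG/0: at [5, 126, 150] ⇒ [5, 126, 150]
  FykII TTCGC/2: at [105, 117] ⇒ [107, 119]
  SqiII CGCCTAG/2: at [33, 89] ⇒ [35, 91]
  NpsVI GTCTTTT/6: at [10, 46, 61, 79, 110] ⇒ [16, 52, 67, 85, 116]

All cut coordinates (distinct, sorted): [5, 16, 19, 35, 52, 67, 85, 91, 107, 116, 119, 126, 136, 150]

Fragments:
  [0,5): 5 bp
  [5,16): 11 bp
  [16,19): 3 bp
  [19,35): 16 bp
  [35,52): 17 bp
  [52,67): 15 bp
  [67,85): 18 bp
  [85,91): 6 bp
  [91,107): 16 bp
  [107,116): 9 bp
  [116,119): 3 bp
  [119,126): 7 bp
  [126,136): 10 bp
  [136,150): 14 bp
  [150,156): 6 bp

[3,3,5,6,6,7,9,10,11,14,15,16,16,17,18]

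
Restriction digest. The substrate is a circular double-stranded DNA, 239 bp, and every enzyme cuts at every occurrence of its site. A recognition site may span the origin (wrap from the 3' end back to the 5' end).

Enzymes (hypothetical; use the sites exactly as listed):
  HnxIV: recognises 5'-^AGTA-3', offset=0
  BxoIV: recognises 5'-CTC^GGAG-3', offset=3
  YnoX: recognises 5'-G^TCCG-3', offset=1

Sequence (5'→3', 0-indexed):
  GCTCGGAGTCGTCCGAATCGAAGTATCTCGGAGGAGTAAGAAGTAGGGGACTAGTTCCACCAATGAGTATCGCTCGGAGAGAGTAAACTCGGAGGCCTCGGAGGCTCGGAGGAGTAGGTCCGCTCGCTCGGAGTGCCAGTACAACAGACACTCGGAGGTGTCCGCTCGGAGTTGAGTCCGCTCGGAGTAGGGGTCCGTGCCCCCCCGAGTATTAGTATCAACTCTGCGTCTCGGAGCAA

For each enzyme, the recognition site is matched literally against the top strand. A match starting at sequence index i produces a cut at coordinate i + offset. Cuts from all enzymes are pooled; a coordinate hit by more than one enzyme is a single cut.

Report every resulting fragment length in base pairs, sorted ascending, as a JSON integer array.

Site scan:
  HnxIV AGTA/0: at [21, 34, 41, 65, 81, 112, 137, 185, 207, 213] ⇒ [21, 34, 41, 65, 81, 112, 137, 185, 207, 213]
  BxoIV CTCGGAG/3: at [1, 26, 72, 87, 96, 104, 126, 150, 164, 180, 229] ⇒ [4, 29, 75, 90, 99, 107, 129, 153, 167, 183, 232]
  YnoX GTCCG/1: at [10, 117, 159, 175, 192] ⇒ [11, 118, 160, 176, 193]

All cut coordinates (distinct, sorted): [4, 11, 21, 29, 34, 41, 65, 75, 81, 90, 99, 107, 112, 118, 129, 137, 153, 160, 167, 176, 183, 185, 193, 207, 213, 232]

Fragments:
  4→11: 7 bp
  11→21: 10 bp
  21→29: 8 bp
  29→34: 5 bp
  34→41: 7 bp
  41→65: 24 bp
  65→75: 10 bp
  75→81: 6 bp
  81→90: 9 bp
  90→99: 9 bp
  99→107: 8 bp
  107→112: 5 bp
  112→118: 6 bp
  118→129: 11 bp
  129→137: 8 bp
  137→153: 16 bp
  153→160: 7 bp
  160→167: 7 bp
  167→176: 9 bp
  176→183: 7 bp
  183→185: 2 bp
  185→193: 8 bp
  193→207: 14 bp
  207→213: 6 bp
  213→232: 19 bp
  232→4 (wrap): 239-232+4 = 11 bp

[2,5,5,6,6,6,7,7,7,7,7,8,8,8,8,9,9,9,10,10,11,11,14,16,19,24]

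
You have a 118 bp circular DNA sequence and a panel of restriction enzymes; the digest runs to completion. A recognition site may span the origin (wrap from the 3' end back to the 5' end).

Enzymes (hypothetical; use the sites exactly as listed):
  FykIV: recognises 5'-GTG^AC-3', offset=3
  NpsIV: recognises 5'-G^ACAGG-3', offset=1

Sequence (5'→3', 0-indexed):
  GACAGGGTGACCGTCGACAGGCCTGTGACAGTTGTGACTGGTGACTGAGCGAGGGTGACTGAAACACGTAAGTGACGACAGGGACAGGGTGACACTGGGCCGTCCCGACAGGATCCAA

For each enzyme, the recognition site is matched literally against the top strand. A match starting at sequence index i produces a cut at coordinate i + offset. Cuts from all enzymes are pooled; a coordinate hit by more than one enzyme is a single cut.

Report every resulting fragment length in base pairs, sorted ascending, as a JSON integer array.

Per-enzyme occurrences:
  FykIV (GTGAC, off=3): starts [6, 24, 33, 40, 54, 71, 88] → cuts [9, 27, 36, 43, 57, 74, 91]
  NpsIV (GACAGG, off=1): starts [0, 15, 76, 82, 106] → cuts [1, 16, 77, 83, 107]

Pooled cuts: [1, 9, 16, 27, 36, 43, 57, 74, 77, 83, 91, 107]

Fragment lengths:
  1→9: 8 bp
  9→16: 7 bp
  16→27: 11 bp
  27→36: 9 bp
  36→43: 7 bp
  43→57: 14 bp
  57→74: 17 bp
  74→77: 3 bp
  77→83: 6 bp
  83→91: 8 bp
  91→107: 16 bp
  107→1 (wrap): 118-107+1 = 12 bp

[3,6,7,7,8,8,9,11,12,14,16,17]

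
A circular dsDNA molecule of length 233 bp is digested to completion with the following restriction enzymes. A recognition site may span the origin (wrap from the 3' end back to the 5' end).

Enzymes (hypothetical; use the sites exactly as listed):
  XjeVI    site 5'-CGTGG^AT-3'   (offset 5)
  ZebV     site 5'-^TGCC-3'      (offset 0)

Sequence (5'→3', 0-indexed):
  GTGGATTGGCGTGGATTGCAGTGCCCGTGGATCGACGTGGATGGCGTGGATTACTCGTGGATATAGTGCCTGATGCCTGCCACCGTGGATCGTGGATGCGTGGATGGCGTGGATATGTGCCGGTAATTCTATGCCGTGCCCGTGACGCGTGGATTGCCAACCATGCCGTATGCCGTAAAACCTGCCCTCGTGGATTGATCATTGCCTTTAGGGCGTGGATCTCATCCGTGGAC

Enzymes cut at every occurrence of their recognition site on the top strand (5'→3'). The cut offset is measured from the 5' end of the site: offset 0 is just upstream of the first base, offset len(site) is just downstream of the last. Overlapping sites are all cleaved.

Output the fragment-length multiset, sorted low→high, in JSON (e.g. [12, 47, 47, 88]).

[2,4,5,5,6,7,7,7,7,8,9,9,9,9,9,10,10,11,11,11,12,14,16,16,19]

Per-enzyme occurrences:
  XjeVI (CGTGGAT, off=5): starts [9, 25, 35, 44, 55, 83, 90, 98, 107, 147, 188, 213, 232] → cuts [4, 14, 30, 40, 49, 60, 88, 95, 103, 112, 152, 193, 218]
  ZebV (TGCC, off=0): starts [21, 66, 73, 77, 117, 131, 136, 154, 163, 170, 182, 202] → cuts [21, 66, 73, 77, 117, 131, 136, 154, 163, 170, 182, 202]

Pooled cuts: [4, 14, 21, 30, 40, 49, 60, 66, 73, 77, 88, 95, 103, 112, 117, 131, 136, 152, 154, 163, 170, 182, 193, 202, 218]

Fragment lengths:
  4→14: 10 bp
  14→21: 7 bp
  21→30: 9 bp
  30→40: 10 bp
  40→49: 9 bp
  49→60: 11 bp
  60→66: 6 bp
  66→73: 7 bp
  73→77: 4 bp
  77→88: 11 bp
  88→95: 7 bp
  95→103: 8 bp
  103→112: 9 bp
  112→117: 5 bp
  117→131: 14 bp
  131→136: 5 bp
  136→152: 16 bp
  152→154: 2 bp
  154→163: 9 bp
  163→170: 7 bp
  170→182: 12 bp
  182→193: 11 bp
  193→202: 9 bp
  202→218: 16 bp
  218→4 (wrap): 233-218+4 = 19 bp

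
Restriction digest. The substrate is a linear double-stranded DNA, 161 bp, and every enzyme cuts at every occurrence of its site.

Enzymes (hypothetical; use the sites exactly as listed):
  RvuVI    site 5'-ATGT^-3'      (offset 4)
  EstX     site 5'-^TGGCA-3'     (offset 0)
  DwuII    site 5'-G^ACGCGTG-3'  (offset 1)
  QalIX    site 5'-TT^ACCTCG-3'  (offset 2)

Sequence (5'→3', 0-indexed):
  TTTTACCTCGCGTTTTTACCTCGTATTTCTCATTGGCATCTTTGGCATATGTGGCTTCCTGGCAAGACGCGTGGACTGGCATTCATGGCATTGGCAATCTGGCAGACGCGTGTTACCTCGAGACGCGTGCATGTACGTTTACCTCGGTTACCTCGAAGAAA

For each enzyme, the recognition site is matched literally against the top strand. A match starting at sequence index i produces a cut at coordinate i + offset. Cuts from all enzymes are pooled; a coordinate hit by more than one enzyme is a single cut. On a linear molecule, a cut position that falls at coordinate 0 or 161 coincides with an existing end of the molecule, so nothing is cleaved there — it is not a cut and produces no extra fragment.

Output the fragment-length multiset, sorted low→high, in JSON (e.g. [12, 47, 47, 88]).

[4,6,6,6,7,7,8,8,9,9,9,9,10,10,12,12,13,16]

Site scan:
  RvuVI (ATGT, off=4): starts [48, 130] → cuts [52, 134]
  EstX (TGGCA, off=0): starts [33, 42, 59, 76, 85, 91, 99] → cuts [33, 42, 59, 76, 85, 91, 99]
  DwuII (GACGCGTG, off=1): starts [65, 104, 121] → cuts [66, 105, 122]
  QalIX (TTACCTCG, off=2): starts [2, 15, 112, 138, 147] → cuts [4, 17, 114, 140, 149]

All cut coordinates (distinct, sorted): [4, 17, 33, 42, 52, 59, 66, 76, 85, 91, 99, 105, 114, 122, 134, 140, 149]

Fragments:
  [0,4): 4 bp
  [4,17): 13 bp
  [17,33): 16 bp
  [33,42): 9 bp
  [42,52): 10 bp
  [52,59): 7 bp
  [59,66): 7 bp
  [66,76): 10 bp
  [76,85): 9 bp
  [85,91): 6 bp
  [91,99): 8 bp
  [99,105): 6 bp
  [105,114): 9 bp
  [114,122): 8 bp
  [122,134): 12 bp
  [134,140): 6 bp
  [140,149): 9 bp
  [149,161): 12 bp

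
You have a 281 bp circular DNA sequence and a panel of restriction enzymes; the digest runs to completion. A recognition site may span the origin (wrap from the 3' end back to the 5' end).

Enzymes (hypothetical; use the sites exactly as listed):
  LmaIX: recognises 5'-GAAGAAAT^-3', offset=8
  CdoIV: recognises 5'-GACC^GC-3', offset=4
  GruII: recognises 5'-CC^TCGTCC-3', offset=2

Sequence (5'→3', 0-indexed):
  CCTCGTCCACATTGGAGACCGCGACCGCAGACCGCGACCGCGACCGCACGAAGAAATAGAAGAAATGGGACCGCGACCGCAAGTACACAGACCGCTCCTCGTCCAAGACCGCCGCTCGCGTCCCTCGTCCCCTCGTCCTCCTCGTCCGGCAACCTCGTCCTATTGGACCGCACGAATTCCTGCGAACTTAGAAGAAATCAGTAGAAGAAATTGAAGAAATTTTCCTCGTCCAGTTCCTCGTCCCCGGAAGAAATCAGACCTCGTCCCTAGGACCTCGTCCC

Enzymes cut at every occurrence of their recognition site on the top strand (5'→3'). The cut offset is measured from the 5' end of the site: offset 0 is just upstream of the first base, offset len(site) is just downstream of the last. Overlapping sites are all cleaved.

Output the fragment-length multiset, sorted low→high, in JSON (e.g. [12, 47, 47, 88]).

Scan for sites:
  LmaIX GAAGAAAT/8: at [49, 58, 190, 203, 212, 246] ⇒ [57, 66, 198, 211, 220, 254]
  CdoIV GACCGC/4: at [16, 22, 29, 35, 41, 68, 74, 89, 106, 165] ⇒ [20, 26, 33, 39, 45, 72, 78, 93, 110, 169]
  GruII CCTCGTCC/2: at [0, 96, 122, 130, 139, 152, 223, 235, 258, 272] ⇒ [2, 98, 124, 132, 141, 154, 225, 237, 260, 274]

All cut coordinates (distinct, sorted): [2, 20, 26, 33, 39, 45, 57, 66, 72, 78, 93, 98, 110, 124, 132, 141, 154, 169, 198, 211, 220, 225, 237, 254, 260, 274]

Fragments:
  2→20: 18 bp
  20→26: 6 bp
  26→33: 7 bp
  33→39: 6 bp
  39→45: 6 bp
  45→57: 12 bp
  57→66: 9 bp
  66→72: 6 bp
  72→78: 6 bp
  78→93: 15 bp
  93→98: 5 bp
  98→110: 12 bp
  110→124: 14 bp
  124→132: 8 bp
  132→141: 9 bp
  141→154: 13 bp
  154→169: 15 bp
  169→198: 29 bp
  198→211: 13 bp
  211→220: 9 bp
  220→225: 5 bp
  225→237: 12 bp
  237→254: 17 bp
  254→260: 6 bp
  260→274: 14 bp
  274→2 (wrap): 281-274+2 = 9 bp

[5,5,6,6,6,6,6,6,7,8,9,9,9,9,12,12,12,13,13,14,14,15,15,17,18,29]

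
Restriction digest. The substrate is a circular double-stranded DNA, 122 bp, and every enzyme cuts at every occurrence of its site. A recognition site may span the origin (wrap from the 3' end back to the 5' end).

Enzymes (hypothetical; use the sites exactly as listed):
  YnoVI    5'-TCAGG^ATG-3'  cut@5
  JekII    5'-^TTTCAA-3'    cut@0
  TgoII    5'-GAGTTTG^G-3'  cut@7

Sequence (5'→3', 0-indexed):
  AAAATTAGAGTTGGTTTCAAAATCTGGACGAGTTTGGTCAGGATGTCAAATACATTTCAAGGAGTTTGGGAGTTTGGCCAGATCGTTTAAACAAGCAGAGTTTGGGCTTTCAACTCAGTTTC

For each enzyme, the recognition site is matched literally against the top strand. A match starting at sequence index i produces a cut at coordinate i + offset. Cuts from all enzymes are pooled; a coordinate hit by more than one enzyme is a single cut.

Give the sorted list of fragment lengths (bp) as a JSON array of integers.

[3,6,8,11,12,14,18,22,28]

Scan for sites:
  YnoVI TCAGGATG/5: at [37] ⇒ [42]
  JekII TTTCAA/0: at [14, 54, 107, 118] ⇒ [14, 54, 107, 118]
  TgoII GAGTTTGG/7: at [29, 61, 69, 97] ⇒ [36, 68, 76, 104]

Pooled cuts: [14, 36, 42, 54, 68, 76, 104, 107, 118]

Fragment lengths:
  14→36: 22 bp
  36→42: 6 bp
  42→54: 12 bp
  54→68: 14 bp
  68→76: 8 bp
  76→104: 28 bp
  104→107: 3 bp
  107→118: 11 bp
  118→14 (wrap): 122-118+14 = 18 bp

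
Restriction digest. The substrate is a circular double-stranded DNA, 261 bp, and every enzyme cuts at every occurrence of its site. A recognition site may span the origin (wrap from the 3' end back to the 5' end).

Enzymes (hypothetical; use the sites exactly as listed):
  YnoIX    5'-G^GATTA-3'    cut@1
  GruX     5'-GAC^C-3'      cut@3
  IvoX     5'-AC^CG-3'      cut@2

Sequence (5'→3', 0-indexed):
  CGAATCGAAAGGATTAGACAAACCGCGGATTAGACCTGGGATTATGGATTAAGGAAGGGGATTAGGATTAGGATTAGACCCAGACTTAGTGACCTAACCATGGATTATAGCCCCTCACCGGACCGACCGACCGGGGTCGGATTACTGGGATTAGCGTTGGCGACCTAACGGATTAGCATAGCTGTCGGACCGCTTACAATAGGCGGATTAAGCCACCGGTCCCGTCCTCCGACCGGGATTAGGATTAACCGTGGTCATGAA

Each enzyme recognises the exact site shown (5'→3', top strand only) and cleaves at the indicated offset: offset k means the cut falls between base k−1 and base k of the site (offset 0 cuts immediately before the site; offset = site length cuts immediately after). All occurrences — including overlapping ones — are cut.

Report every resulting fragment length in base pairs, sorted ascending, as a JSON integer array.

Scan for sites:
  YnoIX (GGATTA, off=1): starts [10, 26, 38, 45, 58, 64, 70, 101, 138, 147, 169, 204, 235, 241] → cuts [11, 27, 39, 46, 59, 65, 71, 102, 139, 148, 170, 205, 236, 242]
  GruX (GACC, off=3): starts [32, 76, 90, 120, 124, 128, 161, 187, 230] → cuts [35, 79, 93, 123, 127, 131, 164, 190, 233]
  IvoX (ACCG, off=2): starts [21, 116, 121, 125, 129, 188, 214, 231, 247] → cuts [23, 118, 123, 127, 131, 190, 216, 233, 249]

All cut coordinates (distinct, sorted): [11, 23, 27, 35, 39, 46, 59, 65, 71, 79, 93, 102, 118, 123, 127, 131, 139, 148, 164, 170, 190, 205, 216, 233, 236, 242, 249]

Fragments:
  11→23: 12 bp
  23→27: 4 bp
  27→35: 8 bp
  35→39: 4 bp
  39→46: 7 bp
  46→59: 13 bp
  59→65: 6 bp
  65→71: 6 bp
  71→79: 8 bp
  79→93: 14 bp
  93→102: 9 bp
  102→118: 16 bp
  118→123: 5 bp
  123→127: 4 bp
  127→131: 4 bp
  131→139: 8 bp
  139→148: 9 bp
  148→164: 16 bp
  164→170: 6 bp
  170→190: 20 bp
  190→205: 15 bp
  205→216: 11 bp
  216→233: 17 bp
  233→236: 3 bp
  236→242: 6 bp
  242→249: 7 bp
  249→11 (wrap): 261-249+11 = 23 bp

[3,4,4,4,4,5,6,6,6,6,7,7,8,8,8,9,9,11,12,13,14,15,16,16,17,20,23]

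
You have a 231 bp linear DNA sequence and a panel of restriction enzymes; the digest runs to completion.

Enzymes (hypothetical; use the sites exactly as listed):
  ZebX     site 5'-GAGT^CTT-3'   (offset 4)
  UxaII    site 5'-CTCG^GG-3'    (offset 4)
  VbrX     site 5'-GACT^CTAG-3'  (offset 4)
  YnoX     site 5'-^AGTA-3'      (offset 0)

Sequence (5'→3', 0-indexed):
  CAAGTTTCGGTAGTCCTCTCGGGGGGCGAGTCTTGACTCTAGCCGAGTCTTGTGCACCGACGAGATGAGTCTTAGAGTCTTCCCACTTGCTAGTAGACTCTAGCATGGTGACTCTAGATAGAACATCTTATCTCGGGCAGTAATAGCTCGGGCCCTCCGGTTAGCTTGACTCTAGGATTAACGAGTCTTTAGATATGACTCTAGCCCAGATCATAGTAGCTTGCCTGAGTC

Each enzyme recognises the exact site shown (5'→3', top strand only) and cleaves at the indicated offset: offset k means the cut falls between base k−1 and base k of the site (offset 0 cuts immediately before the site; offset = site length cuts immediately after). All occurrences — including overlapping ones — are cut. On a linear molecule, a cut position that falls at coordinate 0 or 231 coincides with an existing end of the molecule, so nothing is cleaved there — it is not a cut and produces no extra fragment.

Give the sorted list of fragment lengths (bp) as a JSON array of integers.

Per-enzyme occurrences:
  ZebX GAGTCTT/4: at [27, 44, 66, 74, 182] ⇒ [31, 48, 70, 78, 186]
  UxaII CTCGGG/4: at [17, 131, 146] ⇒ [21, 135, 150]
  VbrX GACTCTAG/4: at [34, 95, 109, 167, 196] ⇒ [38, 99, 113, 171, 200]
  YnoX AGTA/0: at [91, 138, 214] ⇒ [91, 138, 214]

Pooled cuts: [21, 31, 38, 48, 70, 78, 91, 99, 113, 135, 138, 150, 171, 186, 200, 214]

Fragments:
  [0,21): 21 bp
  [21,31): 10 bp
  [31,38): 7 bp
  [38,48): 10 bp
  [48,70): 22 bp
  [70,78): 8 bp
  [78,91): 13 bp
  [91,99): 8 bp
  [99,113): 14 bp
  [113,135): 22 bp
  [135,138): 3 bp
  [138,150): 12 bp
  [150,171): 21 bp
  [171,186): 15 bp
  [186,200): 14 bp
  [200,214): 14 bp
  [214,231): 17 bp

[3,7,8,8,10,10,12,13,14,14,14,15,17,21,21,22,22]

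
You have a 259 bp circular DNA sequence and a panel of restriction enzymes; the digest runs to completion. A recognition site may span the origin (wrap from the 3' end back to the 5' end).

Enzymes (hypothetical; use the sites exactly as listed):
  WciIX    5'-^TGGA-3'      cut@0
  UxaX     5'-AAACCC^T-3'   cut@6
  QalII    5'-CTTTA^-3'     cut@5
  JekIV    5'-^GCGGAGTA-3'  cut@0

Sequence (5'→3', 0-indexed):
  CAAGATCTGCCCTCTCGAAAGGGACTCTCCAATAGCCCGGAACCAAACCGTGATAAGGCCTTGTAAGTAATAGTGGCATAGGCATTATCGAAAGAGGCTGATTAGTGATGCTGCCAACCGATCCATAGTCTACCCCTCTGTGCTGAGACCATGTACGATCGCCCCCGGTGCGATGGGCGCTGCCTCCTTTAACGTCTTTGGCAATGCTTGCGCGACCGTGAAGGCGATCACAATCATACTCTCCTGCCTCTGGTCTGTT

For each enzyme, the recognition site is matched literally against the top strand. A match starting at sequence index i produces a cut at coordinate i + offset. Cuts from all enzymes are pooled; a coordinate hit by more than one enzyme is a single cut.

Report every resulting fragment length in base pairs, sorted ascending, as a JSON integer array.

[259]

Per-enzyme occurrences:
  WciIX (TGGA, off=0): no sites
  UxaX (AAACCCT, off=6): no sites
  QalII (CTTTA, off=5): starts [186] → cuts [191]
  JekIV (GCGGAGTA, off=0): no sites

All cut coordinates (distinct, sorted): [191]

Fragment lengths:
  191→191 (wrap): 259-191+191 = 259 bp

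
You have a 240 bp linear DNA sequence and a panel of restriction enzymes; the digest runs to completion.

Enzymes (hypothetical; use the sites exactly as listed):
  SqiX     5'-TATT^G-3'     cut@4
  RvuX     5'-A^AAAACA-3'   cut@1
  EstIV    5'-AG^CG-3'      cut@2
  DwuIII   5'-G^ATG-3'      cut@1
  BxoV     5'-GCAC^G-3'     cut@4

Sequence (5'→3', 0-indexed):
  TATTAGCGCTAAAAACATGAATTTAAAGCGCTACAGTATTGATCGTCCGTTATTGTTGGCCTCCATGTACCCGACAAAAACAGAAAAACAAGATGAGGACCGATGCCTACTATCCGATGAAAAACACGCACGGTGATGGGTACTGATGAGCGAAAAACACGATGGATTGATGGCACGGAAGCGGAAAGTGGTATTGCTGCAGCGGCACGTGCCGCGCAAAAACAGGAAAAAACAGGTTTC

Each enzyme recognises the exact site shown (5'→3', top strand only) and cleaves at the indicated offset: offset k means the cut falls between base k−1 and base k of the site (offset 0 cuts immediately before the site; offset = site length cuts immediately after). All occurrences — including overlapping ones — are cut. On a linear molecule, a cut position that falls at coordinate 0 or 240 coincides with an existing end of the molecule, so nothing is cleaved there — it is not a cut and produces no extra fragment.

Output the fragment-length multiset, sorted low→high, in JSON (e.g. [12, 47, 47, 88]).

Site scan:
  SqiX TATTG/4: at [36, 50, 191] ⇒ [40, 54, 195]
  RvuX AAAAACA/1: at [10, 75, 83, 119, 152, 217, 227] ⇒ [11, 76, 84, 120, 153, 218, 228]
  EstIV AGCG/2: at [4, 26, 148, 179, 200] ⇒ [6, 28, 150, 181, 202]
  DwuIII GATG/1: at [91, 101, 115, 134, 144, 160, 168] ⇒ [92, 102, 116, 135, 145, 161, 169]
  BxoV GCACG/4: at [127, 172, 204] ⇒ [131, 176, 208]

All cut coordinates (distinct, sorted): [6, 11, 28, 40, 54, 76, 84, 92, 102, 116, 120, 131, 135, 145, 150, 153, 161, 169, 176, 181, 195, 202, 208, 218, 228]

Fragments:
  [0,6): 6 bp
  [6,11): 5 bp
  [11,28): 17 bp
  [28,40): 12 bp
  [40,54): 14 bp
  [54,76): 22 bp
  [76,84): 8 bp
  [84,92): 8 bp
  [92,102): 10 bp
  [102,116): 14 bp
  [116,120): 4 bp
  [120,131): 11 bp
  [131,135): 4 bp
  [135,145): 10 bp
  [145,150): 5 bp
  [150,153): 3 bp
  [153,161): 8 bp
  [161,169): 8 bp
  [169,176): 7 bp
  [176,181): 5 bp
  [181,195): 14 bp
  [195,202): 7 bp
  [202,208): 6 bp
  [208,218): 10 bp
  [218,228): 10 bp
  [228,240): 12 bp

[3,4,4,5,5,5,6,6,7,7,8,8,8,8,10,10,10,10,11,12,12,14,14,14,17,22]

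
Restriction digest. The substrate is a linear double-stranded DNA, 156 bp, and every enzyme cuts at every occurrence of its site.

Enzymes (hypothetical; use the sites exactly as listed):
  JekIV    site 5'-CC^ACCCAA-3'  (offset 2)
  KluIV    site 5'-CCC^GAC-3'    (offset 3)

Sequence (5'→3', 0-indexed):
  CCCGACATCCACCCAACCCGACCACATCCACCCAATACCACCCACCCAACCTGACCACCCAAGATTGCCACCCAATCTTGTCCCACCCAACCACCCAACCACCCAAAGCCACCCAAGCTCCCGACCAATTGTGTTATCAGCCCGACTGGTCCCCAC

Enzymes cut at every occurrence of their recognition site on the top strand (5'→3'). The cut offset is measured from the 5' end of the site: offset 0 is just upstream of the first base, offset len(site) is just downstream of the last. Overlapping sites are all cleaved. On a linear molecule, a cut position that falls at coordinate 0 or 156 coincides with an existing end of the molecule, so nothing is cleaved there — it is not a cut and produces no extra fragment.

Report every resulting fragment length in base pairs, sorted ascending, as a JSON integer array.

Per-enzyme occurrences:
  JekIV (CCACCCAA, off=2): starts [8, 27, 41, 54, 67, 82, 90, 98, 108] → cuts [10, 29, 43, 56, 69, 84, 92, 100, 110]
  KluIV (CCCGAC, off=3): starts [0, 16, 119, 140] → cuts [3, 19, 122, 143]

All cut coordinates (distinct, sorted): [3, 10, 19, 29, 43, 56, 69, 84, 92, 100, 110, 122, 143]

Fragments:
  [0,3): 3 bp
  [3,10): 7 bp
  [10,19): 9 bp
  [19,29): 10 bp
  [29,43): 14 bp
  [43,56): 13 bp
  [56,69): 13 bp
  [69,84): 15 bp
  [84,92): 8 bp
  [92,100): 8 bp
  [100,110): 10 bp
  [110,122): 12 bp
  [122,143): 21 bp
  [143,156): 13 bp

[3,7,8,8,9,10,10,12,13,13,13,14,15,21]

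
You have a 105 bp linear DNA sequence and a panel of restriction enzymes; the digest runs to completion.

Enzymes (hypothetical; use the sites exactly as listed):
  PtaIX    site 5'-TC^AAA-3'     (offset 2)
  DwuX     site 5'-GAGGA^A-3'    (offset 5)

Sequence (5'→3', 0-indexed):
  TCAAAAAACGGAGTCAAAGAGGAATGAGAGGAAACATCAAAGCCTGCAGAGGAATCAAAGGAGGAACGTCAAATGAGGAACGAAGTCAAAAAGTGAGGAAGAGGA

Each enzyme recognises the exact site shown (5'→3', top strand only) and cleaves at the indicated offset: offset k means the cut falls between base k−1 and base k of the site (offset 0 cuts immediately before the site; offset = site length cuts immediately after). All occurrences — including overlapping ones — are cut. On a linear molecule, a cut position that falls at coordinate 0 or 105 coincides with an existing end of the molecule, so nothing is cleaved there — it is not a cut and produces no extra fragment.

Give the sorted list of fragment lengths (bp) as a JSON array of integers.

[2,3,5,6,6,8,8,9,9,9,12,13,15]

Site scan:
  PtaIX (TCAAA, off=2): starts [0, 13, 36, 54, 68, 85] → cuts [2, 15, 38, 56, 70, 87]
  DwuX (GAGGAA, off=5): starts [18, 27, 48, 60, 74, 94] → cuts [23, 32, 53, 65, 79, 99]

All cut coordinates (distinct, sorted): [2, 15, 23, 32, 38, 53, 56, 65, 70, 79, 87, 99]

Fragment lengths:
  [0,2): 2 bp
  [2,15): 13 bp
  [15,23): 8 bp
  [23,32): 9 bp
  [32,38): 6 bp
  [38,53): 15 bp
  [53,56): 3 bp
  [56,65): 9 bp
  [65,70): 5 bp
  [70,79): 9 bp
  [79,87): 8 bp
  [87,99): 12 bp
  [99,105): 6 bp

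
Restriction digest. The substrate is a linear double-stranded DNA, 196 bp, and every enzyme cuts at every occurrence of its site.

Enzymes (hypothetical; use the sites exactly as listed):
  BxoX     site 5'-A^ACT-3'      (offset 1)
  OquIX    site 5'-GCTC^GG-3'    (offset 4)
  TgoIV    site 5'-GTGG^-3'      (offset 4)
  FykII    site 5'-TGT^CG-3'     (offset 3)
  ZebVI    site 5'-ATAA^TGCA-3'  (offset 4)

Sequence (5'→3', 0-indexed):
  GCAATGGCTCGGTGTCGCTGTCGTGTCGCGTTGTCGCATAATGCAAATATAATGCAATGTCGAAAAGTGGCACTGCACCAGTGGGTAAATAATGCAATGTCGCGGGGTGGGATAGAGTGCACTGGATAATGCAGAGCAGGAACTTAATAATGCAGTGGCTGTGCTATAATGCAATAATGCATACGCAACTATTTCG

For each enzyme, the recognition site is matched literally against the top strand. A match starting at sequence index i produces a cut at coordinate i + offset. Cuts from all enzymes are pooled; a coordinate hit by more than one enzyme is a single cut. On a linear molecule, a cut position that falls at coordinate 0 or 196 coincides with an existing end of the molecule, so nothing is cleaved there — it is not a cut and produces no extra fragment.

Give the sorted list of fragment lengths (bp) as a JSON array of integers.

[5,5,6,7,8,8,8,8,8,8,9,9,10,10,10,10,11,11,12,14,19]

Scan for sites:
  BxoX AACT/1: at [140, 186] ⇒ [141, 187]
  OquIX GCTCGG/4: at [6] ⇒ [10]
  TgoIV GTGG/4: at [66, 80, 106, 154] ⇒ [70, 84, 110, 158]
  FykII TGTCG/3: at [12, 18, 23, 31, 57, 97] ⇒ [15, 21, 26, 34, 60, 100]
  ZebVI ATAATGCA/4: at [37, 48, 88, 125, 146, 165, 173] ⇒ [41, 52, 92, 129, 150, 169, 177]

All cut coordinates (distinct, sorted): [10, 15, 21, 26, 34, 41, 52, 60, 70, 84, 92, 100, 110, 129, 141, 150, 158, 169, 177, 187]

Fragment lengths:
  [0,10): 10 bp
  [10,15): 5 bp
  [15,21): 6 bp
  [21,26): 5 bp
  [26,34): 8 bp
  [34,41): 7 bp
  [41,52): 11 bp
  [52,60): 8 bp
  [60,70): 10 bp
  [70,84): 14 bp
  [84,92): 8 bp
  [92,100): 8 bp
  [100,110): 10 bp
  [110,129): 19 bp
  [129,141): 12 bp
  [141,150): 9 bp
  [150,158): 8 bp
  [158,169): 11 bp
  [169,177): 8 bp
  [177,187): 10 bp
  [187,196): 9 bp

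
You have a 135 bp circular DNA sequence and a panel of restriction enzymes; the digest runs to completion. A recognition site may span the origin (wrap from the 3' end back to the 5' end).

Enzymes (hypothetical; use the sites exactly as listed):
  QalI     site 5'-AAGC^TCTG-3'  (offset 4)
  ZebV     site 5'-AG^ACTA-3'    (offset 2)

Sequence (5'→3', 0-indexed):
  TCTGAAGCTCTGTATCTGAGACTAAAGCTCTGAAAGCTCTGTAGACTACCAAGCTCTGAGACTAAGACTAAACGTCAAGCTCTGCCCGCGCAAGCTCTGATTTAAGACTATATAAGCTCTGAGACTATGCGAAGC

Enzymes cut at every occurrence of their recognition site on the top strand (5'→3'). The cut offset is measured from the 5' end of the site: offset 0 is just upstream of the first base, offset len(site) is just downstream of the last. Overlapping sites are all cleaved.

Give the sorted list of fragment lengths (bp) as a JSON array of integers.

[6,6,6,7,8,8,9,10,11,11,12,12,14,15]

Per-enzyme occurrences:
  QalI (AAGCTCTG, off=4): starts [4, 24, 33, 50, 76, 91, 113, 131] → cuts [0, 8, 28, 37, 54, 80, 95, 117]
  ZebV (AGACTA, off=2): starts [18, 42, 58, 64, 104, 121] → cuts [20, 44, 60, 66, 106, 123]

All cut coordinates (distinct, sorted): [0, 8, 20, 28, 37, 44, 54, 60, 66, 80, 95, 106, 117, 123]

Fragment lengths:
  0→8: 8 bp
  8→20: 12 bp
  20→28: 8 bp
  28→37: 9 bp
  37→44: 7 bp
  44→54: 10 bp
  54→60: 6 bp
  60→66: 6 bp
  66→80: 14 bp
  80→95: 15 bp
  95→106: 11 bp
  106→117: 11 bp
  117→123: 6 bp
  123→0 (wrap): 135-123+0 = 12 bp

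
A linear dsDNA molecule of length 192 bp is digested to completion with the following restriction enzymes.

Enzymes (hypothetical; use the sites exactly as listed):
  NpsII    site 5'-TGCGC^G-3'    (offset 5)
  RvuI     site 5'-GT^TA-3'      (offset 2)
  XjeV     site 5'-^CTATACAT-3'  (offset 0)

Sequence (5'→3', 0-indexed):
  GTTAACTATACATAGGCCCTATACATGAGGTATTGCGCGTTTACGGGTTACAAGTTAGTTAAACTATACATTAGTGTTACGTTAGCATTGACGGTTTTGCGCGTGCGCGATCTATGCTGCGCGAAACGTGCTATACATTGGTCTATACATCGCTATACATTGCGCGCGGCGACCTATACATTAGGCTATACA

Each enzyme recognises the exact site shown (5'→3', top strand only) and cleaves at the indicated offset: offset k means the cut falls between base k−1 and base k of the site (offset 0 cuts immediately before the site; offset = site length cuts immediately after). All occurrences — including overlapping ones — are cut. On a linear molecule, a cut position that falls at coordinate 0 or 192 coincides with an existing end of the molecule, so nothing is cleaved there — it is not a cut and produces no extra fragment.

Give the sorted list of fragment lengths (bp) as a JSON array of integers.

Site scan:
  NpsII (TGCGCG, off=5): starts [33, 97, 103, 117, 160] → cuts [38, 102, 108, 122, 165]
  RvuI (GTTA, off=2): starts [0, 46, 53, 57, 75, 80] → cuts [2, 48, 55, 59, 77, 82]
  XjeV (CTATACAT, off=0): starts [5, 18, 63, 130, 142, 152, 173] → cuts [5, 18, 63, 130, 142, 152, 173]

All cut coordinates (distinct, sorted): [2, 5, 18, 38, 48, 55, 59, 63, 77, 82, 102, 108, 122, 130, 142, 152, 165, 173]

Fragments:
  [0,2): 2 bp
  [2,5): 3 bp
  [5,18): 13 bp
  [18,38): 20 bp
  [38,48): 10 bp
  [48,55): 7 bp
  [55,59): 4 bp
  [59,63): 4 bp
  [63,77): 14 bp
  [77,82): 5 bp
  [82,102): 20 bp
  [102,108): 6 bp
  [108,122): 14 bp
  [122,130): 8 bp
  [130,142): 12 bp
  [142,152): 10 bp
  [152,165): 13 bp
  [165,173): 8 bp
  [173,192): 19 bp

[2,3,4,4,5,6,7,8,8,10,10,12,13,13,14,14,19,20,20]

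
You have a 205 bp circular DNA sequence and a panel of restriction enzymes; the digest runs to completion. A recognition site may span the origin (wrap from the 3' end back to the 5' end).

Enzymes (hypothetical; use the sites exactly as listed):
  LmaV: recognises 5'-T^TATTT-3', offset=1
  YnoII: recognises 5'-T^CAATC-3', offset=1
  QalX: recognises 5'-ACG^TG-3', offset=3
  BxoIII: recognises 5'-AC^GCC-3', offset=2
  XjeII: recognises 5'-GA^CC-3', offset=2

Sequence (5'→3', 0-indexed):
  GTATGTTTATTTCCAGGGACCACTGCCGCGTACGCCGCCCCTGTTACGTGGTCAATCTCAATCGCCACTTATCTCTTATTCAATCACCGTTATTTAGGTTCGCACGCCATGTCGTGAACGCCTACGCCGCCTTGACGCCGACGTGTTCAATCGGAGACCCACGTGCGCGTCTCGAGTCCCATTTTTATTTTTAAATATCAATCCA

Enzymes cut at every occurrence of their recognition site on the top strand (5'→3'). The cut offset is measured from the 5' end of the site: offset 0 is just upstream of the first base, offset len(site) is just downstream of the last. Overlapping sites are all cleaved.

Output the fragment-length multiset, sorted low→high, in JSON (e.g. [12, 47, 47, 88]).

[4,4,6,6,6,7,10,10,11,12,13,14,14,14,15,15,22,22]

Scan for sites:
  LmaV TTATTT/1: at [6, 89, 184] ⇒ [7, 90, 185]
  YnoII TCAATC/1: at [51, 57, 79, 146, 197] ⇒ [52, 58, 80, 147, 198]
  QalX ACGTG/3: at [45, 140, 160] ⇒ [48, 143, 163]
  BxoIII ACGCC/2: at [31, 103, 117, 123, 134] ⇒ [33, 105, 119, 125, 136]
  XjeII GACC/2: at [17, 155] ⇒ [19, 157]

Pooled cuts: [7, 19, 33, 48, 52, 58, 80, 90, 105, 119, 125, 136, 143, 147, 157, 163, 185, 198]

Fragment lengths:
  7→19: 12 bp
  19→33: 14 bp
  33→48: 15 bp
  48→52: 4 bp
  52→58: 6 bp
  58→80: 22 bp
  80→90: 10 bp
  90→105: 15 bp
  105→119: 14 bp
  119→125: 6 bp
  125→136: 11 bp
  136→143: 7 bp
  143→147: 4 bp
  147→157: 10 bp
  157→163: 6 bp
  163→185: 22 bp
  185→198: 13 bp
  198→7 (wrap): 205-198+7 = 14 bp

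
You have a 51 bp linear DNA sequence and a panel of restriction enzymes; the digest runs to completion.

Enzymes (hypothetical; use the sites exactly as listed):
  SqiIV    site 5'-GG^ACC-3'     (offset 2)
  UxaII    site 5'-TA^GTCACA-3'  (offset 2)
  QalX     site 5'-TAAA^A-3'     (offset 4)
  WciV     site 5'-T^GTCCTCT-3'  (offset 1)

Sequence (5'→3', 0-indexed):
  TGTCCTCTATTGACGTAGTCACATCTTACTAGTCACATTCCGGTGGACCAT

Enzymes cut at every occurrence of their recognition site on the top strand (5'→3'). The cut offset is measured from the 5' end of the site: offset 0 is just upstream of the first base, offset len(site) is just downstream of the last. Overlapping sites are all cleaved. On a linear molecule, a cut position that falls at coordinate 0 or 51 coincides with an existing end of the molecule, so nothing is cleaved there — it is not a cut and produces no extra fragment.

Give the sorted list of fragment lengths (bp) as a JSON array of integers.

[1,5,14,15,16]

Scan for sites:
  SqiIV (GGACC, off=2): starts [44] → cuts [46]
  UxaII (TAGTCACA, off=2): starts [15, 29] → cuts [17, 31]
  QalX (TAAAA, off=4): no sites
  WciV (TGTCCTCT, off=1): starts [0] → cuts [1]

Pooled cuts: [1, 17, 31, 46]

Fragment lengths:
  [0,1): 1 bp
  [1,17): 16 bp
  [17,31): 14 bp
  [31,46): 15 bp
  [46,51): 5 bp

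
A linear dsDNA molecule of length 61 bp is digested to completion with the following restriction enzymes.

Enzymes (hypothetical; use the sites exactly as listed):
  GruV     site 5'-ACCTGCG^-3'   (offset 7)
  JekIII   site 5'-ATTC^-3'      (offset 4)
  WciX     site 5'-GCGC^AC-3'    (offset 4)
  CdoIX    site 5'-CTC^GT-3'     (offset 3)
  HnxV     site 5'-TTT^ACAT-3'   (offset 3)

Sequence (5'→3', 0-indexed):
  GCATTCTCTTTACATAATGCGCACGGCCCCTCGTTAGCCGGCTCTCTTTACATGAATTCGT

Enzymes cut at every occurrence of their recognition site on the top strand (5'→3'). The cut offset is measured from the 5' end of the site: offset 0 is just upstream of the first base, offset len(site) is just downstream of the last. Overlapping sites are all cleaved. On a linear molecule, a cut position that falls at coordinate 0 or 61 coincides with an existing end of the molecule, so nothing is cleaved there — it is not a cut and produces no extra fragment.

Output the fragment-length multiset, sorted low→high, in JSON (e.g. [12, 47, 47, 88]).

Site scan:
  GruV (ACCTGCG, off=7): no sites
  JekIII (ATTC, off=4): starts [2, 55] → cuts [6, 59]
  WciX (GCGCAC, off=4): starts [18] → cuts [22]
  CdoIX (CTCGT, off=3): starts [29] → cuts [32]
  HnxV (TTTACAT, off=3): starts [8, 46] → cuts [11, 49]

Pooled cuts: [6, 11, 22, 32, 49, 59]

Fragment lengths:
  [0,6): 6 bp
  [6,11): 5 bp
  [11,22): 11 bp
  [22,32): 10 bp
  [32,49): 17 bp
  [49,59): 10 bp
  [59,61): 2 bp

[2,5,6,10,10,11,17]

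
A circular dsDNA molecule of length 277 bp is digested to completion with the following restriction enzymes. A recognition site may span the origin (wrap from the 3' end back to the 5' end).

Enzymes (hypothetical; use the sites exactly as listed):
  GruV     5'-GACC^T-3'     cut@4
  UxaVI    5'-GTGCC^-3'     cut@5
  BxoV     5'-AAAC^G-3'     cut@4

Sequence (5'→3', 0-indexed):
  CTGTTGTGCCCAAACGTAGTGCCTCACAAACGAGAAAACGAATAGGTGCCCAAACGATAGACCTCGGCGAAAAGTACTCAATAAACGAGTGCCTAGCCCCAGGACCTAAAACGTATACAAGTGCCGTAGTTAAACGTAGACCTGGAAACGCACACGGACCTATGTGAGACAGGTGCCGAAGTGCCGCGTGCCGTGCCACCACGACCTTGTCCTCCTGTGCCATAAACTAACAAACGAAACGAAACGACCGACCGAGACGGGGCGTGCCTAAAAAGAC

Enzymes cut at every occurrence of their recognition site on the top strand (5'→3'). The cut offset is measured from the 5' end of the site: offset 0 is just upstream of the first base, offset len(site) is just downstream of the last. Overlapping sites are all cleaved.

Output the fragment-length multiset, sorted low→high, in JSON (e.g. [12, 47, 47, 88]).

[5,5,5,5,5,6,7,7,7,7,8,8,8,8,8,9,9,10,10,11,11,13,13,14,15,17,23,23]

Scan for sites:
  GruV GACCT/4: at [59, 102, 138, 156, 202, 274] ⇒ [1, 63, 106, 142, 160, 206]
  UxaVI GTGCC/5: at [5, 18, 45, 88, 120, 172, 180, 187, 192, 216, 263] ⇒ [10, 23, 50, 93, 125, 177, 185, 192, 197, 221, 268]
  BxoV AAACG/4: at [11, 27, 35, 51, 82, 108, 131, 145, 231, 236, 241] ⇒ [15, 31, 39, 55, 86, 112, 135, 149, 235, 240, 245]

All cut coordinates (distinct, sorted): [1, 10, 15, 23, 31, 39, 50, 55, 63, 86, 93, 106, 112, 125, 135, 142, 149, 160, 177, 185, 192, 197, 206, 221, 235, 240, 245, 268]

Fragment lengths:
  1→10: 9 bp
  10→15: 5 bp
  15→23: 8 bp
  23→31: 8 bp
  31→39: 8 bp
  39→50: 11 bp
  50→55: 5 bp
  55→63: 8 bp
  63→86: 23 bp
  86→93: 7 bp
  93→106: 13 bp
  106→112: 6 bp
  112→125: 13 bp
  125→135: 10 bp
  135→142: 7 bp
  142→149: 7 bp
  149→160: 11 bp
  160→177: 17 bp
  177→185: 8 bp
  185→192: 7 bp
  192→197: 5 bp
  197→206: 9 bp
  206→221: 15 bp
  221→235: 14 bp
  235→240: 5 bp
  240→245: 5 bp
  245→268: 23 bp
  268→1 (wrap): 277-268+1 = 10 bp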